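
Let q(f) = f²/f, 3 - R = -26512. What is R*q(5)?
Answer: 132575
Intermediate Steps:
R = 26515 (R = 3 - 1*(-26512) = 3 + 26512 = 26515)
q(f) = f
R*q(5) = 26515*5 = 132575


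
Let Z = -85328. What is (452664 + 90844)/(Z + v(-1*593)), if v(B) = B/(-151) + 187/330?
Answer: -2462091240/386515483 ≈ -6.3700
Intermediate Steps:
v(B) = 17/30 - B/151 (v(B) = B*(-1/151) + 187*(1/330) = -B/151 + 17/30 = 17/30 - B/151)
(452664 + 90844)/(Z + v(-1*593)) = (452664 + 90844)/(-85328 + (17/30 - (-1)*593/151)) = 543508/(-85328 + (17/30 - 1/151*(-593))) = 543508/(-85328 + (17/30 + 593/151)) = 543508/(-85328 + 20357/4530) = 543508/(-386515483/4530) = 543508*(-4530/386515483) = -2462091240/386515483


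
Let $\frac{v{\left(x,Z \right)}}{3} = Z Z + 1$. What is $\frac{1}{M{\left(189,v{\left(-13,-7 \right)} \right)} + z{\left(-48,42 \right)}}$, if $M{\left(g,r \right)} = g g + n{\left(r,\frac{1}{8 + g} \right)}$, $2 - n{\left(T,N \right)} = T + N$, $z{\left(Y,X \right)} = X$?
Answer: $\frac{197}{7016154} \approx 2.8078 \cdot 10^{-5}$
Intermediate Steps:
$v{\left(x,Z \right)} = 3 + 3 Z^{2}$ ($v{\left(x,Z \right)} = 3 \left(Z Z + 1\right) = 3 \left(Z^{2} + 1\right) = 3 \left(1 + Z^{2}\right) = 3 + 3 Z^{2}$)
$n{\left(T,N \right)} = 2 - N - T$ ($n{\left(T,N \right)} = 2 - \left(T + N\right) = 2 - \left(N + T\right) = 2 - N - T$)
$M{\left(g,r \right)} = 2 + g^{2} - r - \frac{1}{8 + g}$ ($M{\left(g,r \right)} = g g - \left(-2 + r + \frac{1}{8 + g}\right) = g^{2} - \left(-2 + r + \frac{1}{8 + g}\right) = 2 + g^{2} - r - \frac{1}{8 + g}$)
$\frac{1}{M{\left(189,v{\left(-13,-7 \right)} \right)} + z{\left(-48,42 \right)}} = \frac{1}{\frac{-1 + \left(8 + 189\right) \left(2 + 189^{2} - \left(3 + 3 \left(-7\right)^{2}\right)\right)}{8 + 189} + 42} = \frac{1}{\frac{-1 + 197 \left(2 + 35721 - \left(3 + 3 \cdot 49\right)\right)}{197} + 42} = \frac{1}{\frac{-1 + 197 \left(2 + 35721 - \left(3 + 147\right)\right)}{197} + 42} = \frac{1}{\frac{-1 + 197 \left(2 + 35721 - 150\right)}{197} + 42} = \frac{1}{\frac{-1 + 197 \cdot 35573}{197} + 42} = \frac{1}{\frac{-1 + 7007881}{197} + 42} = \frac{1}{\frac{1}{197} \cdot 7007880 + 42} = \frac{1}{\frac{7007880}{197} + 42} = \frac{1}{\frac{7016154}{197}} = \frac{197}{7016154}$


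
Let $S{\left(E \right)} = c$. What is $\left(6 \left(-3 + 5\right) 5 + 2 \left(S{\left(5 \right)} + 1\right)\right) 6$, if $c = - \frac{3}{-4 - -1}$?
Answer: $384$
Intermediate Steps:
$c = 1$ ($c = - \frac{3}{-4 + 1} = - \frac{3}{-3} = \left(-3\right) \left(- \frac{1}{3}\right) = 1$)
$S{\left(E \right)} = 1$
$\left(6 \left(-3 + 5\right) 5 + 2 \left(S{\left(5 \right)} + 1\right)\right) 6 = \left(6 \left(-3 + 5\right) 5 + 2 \left(1 + 1\right)\right) 6 = \left(6 \cdot 2 \cdot 5 + 2 \cdot 2\right) 6 = \left(6 \cdot 10 + 4\right) 6 = \left(60 + 4\right) 6 = 64 \cdot 6 = 384$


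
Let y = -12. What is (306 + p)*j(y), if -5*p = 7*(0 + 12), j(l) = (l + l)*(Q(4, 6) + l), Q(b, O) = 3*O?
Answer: -208224/5 ≈ -41645.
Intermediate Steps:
j(l) = 2*l*(18 + l) (j(l) = (l + l)*(3*6 + l) = (2*l)*(18 + l) = 2*l*(18 + l))
p = -84/5 (p = -7*(0 + 12)/5 = -7*12/5 = -⅕*84 = -84/5 ≈ -16.800)
(306 + p)*j(y) = (306 - 84/5)*(2*(-12)*(18 - 12)) = 1446*(2*(-12)*6)/5 = (1446/5)*(-144) = -208224/5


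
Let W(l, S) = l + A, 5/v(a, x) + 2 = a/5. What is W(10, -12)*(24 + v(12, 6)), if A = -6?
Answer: 146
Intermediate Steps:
v(a, x) = 5/(-2 + a/5)
W(l, S) = -6 + l (W(l, S) = l - 6 = -6 + l)
W(10, -12)*(24 + v(12, 6)) = (-6 + 10)*(24 + 25/(-10 + 12)) = 4*(24 + 25/2) = 4*(73/2) = 146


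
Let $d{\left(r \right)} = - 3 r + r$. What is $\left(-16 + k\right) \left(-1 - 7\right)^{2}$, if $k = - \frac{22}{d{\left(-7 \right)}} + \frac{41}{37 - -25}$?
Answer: $- \frac{234848}{217} \approx -1082.2$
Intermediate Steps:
$d{\left(r \right)} = - 2 r$
$k = - \frac{395}{434}$ ($k = - \frac{22}{\left(-2\right) \left(-7\right)} + \frac{41}{37 - -25} = - \frac{22}{14} + \frac{41}{37 + 25} = \left(-22\right) \frac{1}{14} + \frac{41}{62} = - \frac{11}{7} + 41 \cdot \frac{1}{62} = - \frac{11}{7} + \frac{41}{62} = - \frac{395}{434} \approx -0.91014$)
$\left(-16 + k\right) \left(-1 - 7\right)^{2} = \left(-16 - \frac{395}{434}\right) \left(-1 - 7\right)^{2} = - \frac{7339 \left(-1 - 7\right)^{2}}{434} = - \frac{7339 \left(-8\right)^{2}}{434} = \left(- \frac{7339}{434}\right) 64 = - \frac{234848}{217}$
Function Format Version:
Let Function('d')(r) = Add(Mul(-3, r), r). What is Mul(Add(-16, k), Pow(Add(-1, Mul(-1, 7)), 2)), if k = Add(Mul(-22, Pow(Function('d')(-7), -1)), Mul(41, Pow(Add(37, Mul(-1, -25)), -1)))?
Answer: Rational(-234848, 217) ≈ -1082.2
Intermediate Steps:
Function('d')(r) = Mul(-2, r)
k = Rational(-395, 434) (k = Add(Mul(-22, Pow(Mul(-2, -7), -1)), Mul(41, Pow(Add(37, Mul(-1, -25)), -1))) = Add(Mul(-22, Pow(14, -1)), Mul(41, Pow(Add(37, 25), -1))) = Add(Mul(-22, Rational(1, 14)), Mul(41, Pow(62, -1))) = Add(Rational(-11, 7), Mul(41, Rational(1, 62))) = Add(Rational(-11, 7), Rational(41, 62)) = Rational(-395, 434) ≈ -0.91014)
Mul(Add(-16, k), Pow(Add(-1, Mul(-1, 7)), 2)) = Mul(Add(-16, Rational(-395, 434)), Pow(Add(-1, Mul(-1, 7)), 2)) = Mul(Rational(-7339, 434), Pow(Add(-1, -7), 2)) = Mul(Rational(-7339, 434), Pow(-8, 2)) = Mul(Rational(-7339, 434), 64) = Rational(-234848, 217)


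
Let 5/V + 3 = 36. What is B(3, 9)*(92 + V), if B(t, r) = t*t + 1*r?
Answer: 18246/11 ≈ 1658.7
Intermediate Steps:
B(t, r) = r + t² (B(t, r) = t² + r = r + t²)
V = 5/33 (V = 5/(-3 + 36) = 5/33 ≈ 0.15152)
B(3, 9)*(92 + V) = (9 + 3²)*(92 + 5/33) = (9 + 9)*(3041/33) = 18*(3041/33) = 18246/11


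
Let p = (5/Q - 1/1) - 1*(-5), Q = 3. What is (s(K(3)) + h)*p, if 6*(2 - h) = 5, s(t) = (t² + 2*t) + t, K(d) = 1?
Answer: 527/18 ≈ 29.278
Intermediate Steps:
s(t) = t² + 3*t
p = 17/3 (p = (5/3 - 1/1) - 1*(-5) = (5*(⅓) - 1*1) + 5 = (5/3 - 1) + 5 = ⅔ + 5 = 17/3 ≈ 5.6667)
h = 7/6 (h = 2 - ⅙*5 = 2 - ⅚ = 7/6 ≈ 1.1667)
(s(K(3)) + h)*p = (1*(3 + 1) + 7/6)*(17/3) = (1*4 + 7/6)*(17/3) = (4 + 7/6)*(17/3) = (31/6)*(17/3) = 527/18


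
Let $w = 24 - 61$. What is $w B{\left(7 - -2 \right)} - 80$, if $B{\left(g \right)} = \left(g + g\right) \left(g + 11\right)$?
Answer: $-13400$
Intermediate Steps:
$B{\left(g \right)} = 2 g \left(11 + g\right)$
$w = -37$ ($w = 24 - 61 = -37$)
$w B{\left(7 - -2 \right)} - 80 = - 37 \cdot 2 \left(7 - -2\right) \left(11 + \left(7 - -2\right)\right) - 80 = - 37 \cdot 2 \left(7 + 2\right) \left(11 + \left(7 + 2\right)\right) - 80 = - 37 \cdot 2 \cdot 9 \left(11 + 9\right) - 80 = - 37 \cdot 2 \cdot 9 \cdot 20 - 80 = \left(-37\right) 360 - 80 = -13320 - 80 = -13400$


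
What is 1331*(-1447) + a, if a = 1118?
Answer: -1924839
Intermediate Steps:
1331*(-1447) + a = 1331*(-1447) + 1118 = -1925957 + 1118 = -1924839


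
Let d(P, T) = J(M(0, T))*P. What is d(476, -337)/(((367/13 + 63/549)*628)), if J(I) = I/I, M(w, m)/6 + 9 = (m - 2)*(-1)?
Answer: 94367/3529046 ≈ 0.026740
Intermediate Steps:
M(w, m) = -42 - 6*m (M(w, m) = -54 + 6*((m - 2)*(-1)) = -54 + 6*((-2 + m)*(-1)) = -54 + 6*(2 - m) = -54 + (12 - 6*m) = -42 - 6*m)
J(I) = 1
d(P, T) = P (d(P, T) = 1*P = P)
d(476, -337)/(((367/13 + 63/549)*628)) = 476/(((367/13 + 63/549)*628)) = 476/(((367*(1/13) + 63*(1/549))*628)) = 476/(((367/13 + 7/61)*628)) = 476/(((22478/793)*628)) = 476/(14116184/793) = 476*(793/14116184) = 94367/3529046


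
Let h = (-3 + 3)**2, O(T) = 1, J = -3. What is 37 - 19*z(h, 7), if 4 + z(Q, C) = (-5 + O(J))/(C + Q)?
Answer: 867/7 ≈ 123.86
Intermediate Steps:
h = 0 (h = 0**2 = 0)
z(Q, C) = -4 - 4/(C + Q) (z(Q, C) = -4 + (-5 + 1)/(C + Q) = -4 - 4/(C + Q))
37 - 19*z(h, 7) = 37 - 76*(-1 - 1*7 - 1*0)/(7 + 0) = 37 - 76*(-1 - 7 + 0)/7 = 37 - 76*(-8)/7 = 37 - 19*(-32/7) = 37 + 608/7 = 867/7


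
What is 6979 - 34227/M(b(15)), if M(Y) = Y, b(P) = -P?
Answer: 46304/5 ≈ 9260.8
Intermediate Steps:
6979 - 34227/M(b(15)) = 6979 - 34227/((-1*15)) = 6979 - 34227/(-15) = 6979 - 34227*(-1/15) = 6979 + 11409/5 = 46304/5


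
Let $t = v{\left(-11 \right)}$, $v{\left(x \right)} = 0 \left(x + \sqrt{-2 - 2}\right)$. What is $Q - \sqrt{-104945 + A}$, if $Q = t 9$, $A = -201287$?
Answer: $- 2 i \sqrt{76558} \approx - 553.38 i$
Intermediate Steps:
$v{\left(x \right)} = 0$ ($v{\left(x \right)} = 0 \left(x + \sqrt{-4}\right) = 0 \left(x + 2 i\right) = 0$)
$t = 0$
$Q = 0$ ($Q = 0 \cdot 9 = 0$)
$Q - \sqrt{-104945 + A} = 0 - \sqrt{-104945 - 201287} = 0 - \sqrt{-306232} = 0 - 2 i \sqrt{76558} = - 2 i \sqrt{76558}$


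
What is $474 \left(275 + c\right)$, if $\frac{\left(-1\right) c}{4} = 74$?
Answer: $-9954$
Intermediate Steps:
$c = -296$ ($c = \left(-4\right) 74 = -296$)
$474 \left(275 + c\right) = 474 \left(275 - 296\right) = 474 \left(-21\right) = -9954$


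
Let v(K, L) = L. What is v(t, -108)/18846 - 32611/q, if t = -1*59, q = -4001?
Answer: 11373237/1396349 ≈ 8.1450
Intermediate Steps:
t = -59
v(t, -108)/18846 - 32611/q = -108/18846 - 32611/(-4001) = -108*1/18846 - 32611*(-1/4001) = -2/349 + 32611/4001 = 11373237/1396349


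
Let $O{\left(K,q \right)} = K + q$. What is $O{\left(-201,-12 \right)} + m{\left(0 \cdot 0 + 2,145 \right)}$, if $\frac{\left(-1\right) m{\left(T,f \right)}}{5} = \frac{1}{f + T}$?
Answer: $- \frac{31316}{147} \approx -213.03$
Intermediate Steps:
$m{\left(T,f \right)} = - \frac{5}{T + f}$ ($m{\left(T,f \right)} = - \frac{5}{f + T} = - \frac{5}{T + f}$)
$O{\left(-201,-12 \right)} + m{\left(0 \cdot 0 + 2,145 \right)} = \left(-201 - 12\right) - \frac{5}{\left(0 \cdot 0 + 2\right) + 145} = -213 - \frac{5}{\left(0 + 2\right) + 145} = -213 - \frac{5}{2 + 145} = -213 - \frac{5}{147} = - \frac{31316}{147}$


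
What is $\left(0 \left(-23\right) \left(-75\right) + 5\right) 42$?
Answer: $210$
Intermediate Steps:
$\left(0 \left(-23\right) \left(-75\right) + 5\right) 42 = \left(0 \left(-75\right) + 5\right) 42 = \left(0 + 5\right) 42 = 5 \cdot 42 = 210$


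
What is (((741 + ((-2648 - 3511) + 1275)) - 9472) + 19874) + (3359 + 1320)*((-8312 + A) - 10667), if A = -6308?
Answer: -118311614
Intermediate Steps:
(((741 + ((-2648 - 3511) + 1275)) - 9472) + 19874) + (3359 + 1320)*((-8312 + A) - 10667) = (((741 + ((-2648 - 3511) + 1275)) - 9472) + 19874) + (3359 + 1320)*((-8312 - 6308) - 10667) = (((741 + (-6159 + 1275)) - 9472) + 19874) + 4679*(-14620 - 10667) = (((741 - 4884) - 9472) + 19874) + 4679*(-25287) = ((-4143 - 9472) + 19874) - 118317873 = (-13615 + 19874) - 118317873 = 6259 - 118317873 = -118311614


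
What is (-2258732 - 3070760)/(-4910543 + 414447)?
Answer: 1332373/1124024 ≈ 1.1854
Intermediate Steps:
(-2258732 - 3070760)/(-4910543 + 414447) = -5329492/(-4496096) = -5329492*(-1/4496096) = 1332373/1124024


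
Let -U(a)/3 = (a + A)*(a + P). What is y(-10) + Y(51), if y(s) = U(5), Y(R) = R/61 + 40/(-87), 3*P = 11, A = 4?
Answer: -1239841/5307 ≈ -233.62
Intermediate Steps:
P = 11/3 (P = (1/3)*11 = 11/3 ≈ 3.6667)
Y(R) = -40/87 + R/61 (Y(R) = R*(1/61) + 40*(-1/87) = R/61 - 40/87 = -40/87 + R/61)
U(a) = -3*(4 + a)*(11/3 + a) (U(a) = -3*(a + 4)*(a + 11/3) = -3*(4 + a)*(11/3 + a))
y(s) = -234 (y(s) = -44 - 23*5 - 3*5**2 = -44 - 115 - 3*25 = -44 - 115 - 75 = -234)
y(-10) + Y(51) = -234 + (-40/87 + (1/61)*51) = -234 + (-40/87 + 51/61) = -234 + 1997/5307 = -1239841/5307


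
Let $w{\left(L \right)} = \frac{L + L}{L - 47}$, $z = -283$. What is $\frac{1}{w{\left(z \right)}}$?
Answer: $\frac{165}{283} \approx 0.58304$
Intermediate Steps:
$w{\left(L \right)} = \frac{2 L}{-47 + L}$
$\frac{1}{w{\left(z \right)}} = \frac{1}{2 \left(-283\right) \frac{1}{-47 - 283}} = \frac{1}{2 \left(-283\right) \frac{1}{-330}} = \frac{1}{2 \left(-283\right) \left(- \frac{1}{330}\right)} = \frac{1}{\frac{283}{165}} = \frac{165}{283}$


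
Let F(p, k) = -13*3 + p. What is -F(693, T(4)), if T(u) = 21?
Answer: -654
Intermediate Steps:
F(p, k) = -39 + p
-F(693, T(4)) = -(-39 + 693) = -1*654 = -654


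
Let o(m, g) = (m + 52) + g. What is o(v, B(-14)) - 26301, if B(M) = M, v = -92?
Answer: -26355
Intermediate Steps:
o(m, g) = 52 + g + m (o(m, g) = (52 + m) + g = 52 + g + m)
o(v, B(-14)) - 26301 = (52 - 14 - 92) - 26301 = -54 - 26301 = -26355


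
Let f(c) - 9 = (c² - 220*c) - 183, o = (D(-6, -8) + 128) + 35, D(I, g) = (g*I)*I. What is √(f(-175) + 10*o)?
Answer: √67701 ≈ 260.19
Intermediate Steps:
D(I, g) = g*I² (D(I, g) = (I*g)*I = g*I²)
o = -125 (o = (-8*(-6)² + 128) + 35 = (-8*36 + 128) + 35 = (-288 + 128) + 35 = -160 + 35 = -125)
f(c) = -174 + c² - 220*c (f(c) = 9 + ((c² - 220*c) - 183) = 9 + (-183 + c² - 220*c) = -174 + c² - 220*c)
√(f(-175) + 10*o) = √((-174 + (-175)² - 220*(-175)) + 10*(-125)) = √((-174 + 30625 + 38500) - 1250) = √(68951 - 1250) = √67701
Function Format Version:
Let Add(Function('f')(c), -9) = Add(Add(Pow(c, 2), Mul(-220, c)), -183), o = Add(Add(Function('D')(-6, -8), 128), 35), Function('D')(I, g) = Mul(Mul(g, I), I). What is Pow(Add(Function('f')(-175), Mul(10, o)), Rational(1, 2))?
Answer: Pow(67701, Rational(1, 2)) ≈ 260.19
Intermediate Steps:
Function('D')(I, g) = Mul(g, Pow(I, 2)) (Function('D')(I, g) = Mul(Mul(I, g), I) = Mul(g, Pow(I, 2)))
o = -125 (o = Add(Add(Mul(-8, Pow(-6, 2)), 128), 35) = Add(Add(Mul(-8, 36), 128), 35) = Add(Add(-288, 128), 35) = Add(-160, 35) = -125)
Function('f')(c) = Add(-174, Pow(c, 2), Mul(-220, c)) (Function('f')(c) = Add(9, Add(Add(Pow(c, 2), Mul(-220, c)), -183)) = Add(9, Add(-183, Pow(c, 2), Mul(-220, c))) = Add(-174, Pow(c, 2), Mul(-220, c)))
Pow(Add(Function('f')(-175), Mul(10, o)), Rational(1, 2)) = Pow(Add(Add(-174, Pow(-175, 2), Mul(-220, -175)), Mul(10, -125)), Rational(1, 2)) = Pow(Add(Add(-174, 30625, 38500), -1250), Rational(1, 2)) = Pow(Add(68951, -1250), Rational(1, 2)) = Pow(67701, Rational(1, 2))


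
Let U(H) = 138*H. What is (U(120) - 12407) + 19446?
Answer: 23599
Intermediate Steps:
(U(120) - 12407) + 19446 = (138*120 - 12407) + 19446 = (16560 - 12407) + 19446 = 4153 + 19446 = 23599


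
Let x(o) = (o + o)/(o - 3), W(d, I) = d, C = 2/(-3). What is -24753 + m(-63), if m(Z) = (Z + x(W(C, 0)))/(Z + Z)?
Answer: -34306969/1386 ≈ -24753.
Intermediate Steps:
C = -⅔ (C = 2*(-⅓) = -⅔ ≈ -0.66667)
x(o) = 2*o/(-3 + o) (x(o) = (2*o)/(-3 + o) = 2*o/(-3 + o))
m(Z) = (4/11 + Z)/(2*Z) (m(Z) = (Z + 2*(-⅔)/(-3 - ⅔))/(Z + Z) = (Z + 2*(-⅔)/(-11/3))/((2*Z)) = (Z + 2*(-⅔)*(-3/11))*(1/(2*Z)) = (Z + 4/11)*(1/(2*Z)) = (4/11 + Z)*(1/(2*Z)) = (4/11 + Z)/(2*Z))
-24753 + m(-63) = -24753 + (1/22)*(4 + 11*(-63))/(-63) = -24753 + (1/22)*(-1/63)*(4 - 693) = -24753 + (1/22)*(-1/63)*(-689) = -24753 + 689/1386 = -34306969/1386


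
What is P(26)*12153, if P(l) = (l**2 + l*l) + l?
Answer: 16746834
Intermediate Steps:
P(l) = l + 2*l**2 (P(l) = (l**2 + l**2) + l = 2*l**2 + l = l + 2*l**2)
P(26)*12153 = (26*(1 + 2*26))*12153 = (26*(1 + 52))*12153 = (26*53)*12153 = 1378*12153 = 16746834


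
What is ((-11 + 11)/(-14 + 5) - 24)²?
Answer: 576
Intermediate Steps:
((-11 + 11)/(-14 + 5) - 24)² = (0/(-9) - 24)² = (0*(-⅑) - 24)² = (0 - 24)² = (-24)² = 576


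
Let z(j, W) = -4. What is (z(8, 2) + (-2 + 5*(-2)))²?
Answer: 256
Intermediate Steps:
(z(8, 2) + (-2 + 5*(-2)))² = (-4 + (-2 + 5*(-2)))² = (-4 + (-2 - 10))² = (-4 - 12)² = (-16)² = 256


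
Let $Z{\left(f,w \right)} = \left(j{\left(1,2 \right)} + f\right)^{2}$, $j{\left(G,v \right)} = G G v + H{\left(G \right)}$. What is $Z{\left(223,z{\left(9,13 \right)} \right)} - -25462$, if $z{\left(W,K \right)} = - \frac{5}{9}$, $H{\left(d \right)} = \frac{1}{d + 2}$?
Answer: $\frac{686134}{9} \approx 76237.0$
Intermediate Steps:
$H{\left(d \right)} = \frac{1}{2 + d}$
$z{\left(W,K \right)} = - \frac{5}{9}$ ($z{\left(W,K \right)} = \left(-5\right) \frac{1}{9} = - \frac{5}{9}$)
$j{\left(G,v \right)} = \frac{1}{2 + G} + v G^{2}$ ($j{\left(G,v \right)} = G G v + \frac{1}{2 + G} = G^{2} v + \frac{1}{2 + G} = v G^{2} + \frac{1}{2 + G} = \frac{1}{2 + G} + v G^{2}$)
$Z{\left(f,w \right)} = \left(\frac{7}{3} + f\right)^{2}$ ($Z{\left(f,w \right)} = \left(\frac{1 + 2 \cdot 1^{2} \left(2 + 1\right)}{2 + 1} + f\right)^{2} = \left(\frac{1 + 2 \cdot 1 \cdot 3}{3} + f\right)^{2} = \left(\frac{1 + 6}{3} + f\right)^{2} = \left(\frac{1}{3} \cdot 7 + f\right)^{2} = \left(\frac{7}{3} + f\right)^{2}$)
$Z{\left(223,z{\left(9,13 \right)} \right)} - -25462 = \frac{\left(7 + 3 \cdot 223\right)^{2}}{9} - -25462 = \frac{\left(7 + 669\right)^{2}}{9} + 25462 = \frac{676^{2}}{9} + 25462 = \frac{1}{9} \cdot 456976 + 25462 = \frac{456976}{9} + 25462 = \frac{686134}{9}$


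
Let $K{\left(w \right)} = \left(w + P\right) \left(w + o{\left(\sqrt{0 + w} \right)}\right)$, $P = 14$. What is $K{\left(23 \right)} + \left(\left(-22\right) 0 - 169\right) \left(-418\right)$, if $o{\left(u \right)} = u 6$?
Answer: $71493 + 222 \sqrt{23} \approx 72558.0$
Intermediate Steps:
$o{\left(u \right)} = 6 u$
$K{\left(w \right)} = \left(14 + w\right) \left(w + 6 \sqrt{w}\right)$ ($K{\left(w \right)} = \left(w + 14\right) \left(w + 6 \sqrt{0 + w}\right) = \left(14 + w\right) \left(w + 6 \sqrt{w}\right)$)
$K{\left(23 \right)} + \left(\left(-22\right) 0 - 169\right) \left(-418\right) = \left(23^{2} + 6 \cdot 23^{\frac{3}{2}} + 14 \cdot 23 + 84 \sqrt{23}\right) + \left(\left(-22\right) 0 - 169\right) \left(-418\right) = \left(529 + 6 \cdot 23 \sqrt{23} + 322 + 84 \sqrt{23}\right) + \left(0 - 169\right) \left(-418\right) = \left(529 + 138 \sqrt{23} + 322 + 84 \sqrt{23}\right) - -70642 = \left(851 + 222 \sqrt{23}\right) + 70642 = 71493 + 222 \sqrt{23}$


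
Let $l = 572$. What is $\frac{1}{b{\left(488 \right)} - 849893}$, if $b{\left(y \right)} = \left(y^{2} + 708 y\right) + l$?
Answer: $- \frac{1}{265673} \approx -3.764 \cdot 10^{-6}$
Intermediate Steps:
$b{\left(y \right)} = 572 + y^{2} + 708 y$ ($b{\left(y \right)} = \left(y^{2} + 708 y\right) + 572 = 572 + y^{2} + 708 y$)
$\frac{1}{b{\left(488 \right)} - 849893} = \frac{1}{\left(572 + 488^{2} + 708 \cdot 488\right) - 849893} = \frac{1}{\left(572 + 238144 + 345504\right) - 849893} = \frac{1}{584220 - 849893} = \frac{1}{-265673} = - \frac{1}{265673}$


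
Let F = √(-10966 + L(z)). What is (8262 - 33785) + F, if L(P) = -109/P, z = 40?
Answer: -25523 + I*√4387490/20 ≈ -25523.0 + 104.73*I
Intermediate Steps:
F = I*√4387490/20 (F = √(-10966 - 109/40) = √(-438749/40) = I*√4387490/20 ≈ 104.73*I)
(8262 - 33785) + F = (8262 - 33785) + I*√4387490/20 = -25523 + I*√4387490/20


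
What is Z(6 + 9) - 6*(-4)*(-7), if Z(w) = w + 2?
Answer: -151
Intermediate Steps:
Z(w) = 2 + w
Z(6 + 9) - 6*(-4)*(-7) = (2 + (6 + 9)) - 6*(-4)*(-7) = (2 + 15) + 24*(-7) = 17 - 168 = -151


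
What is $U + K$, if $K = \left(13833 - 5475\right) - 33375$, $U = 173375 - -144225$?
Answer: $292583$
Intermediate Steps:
$U = 317600$ ($U = 173375 + 144225 = 317600$)
$K = -25017$ ($K = 8358 - 33375 = -25017$)
$U + K = 317600 - 25017 = 292583$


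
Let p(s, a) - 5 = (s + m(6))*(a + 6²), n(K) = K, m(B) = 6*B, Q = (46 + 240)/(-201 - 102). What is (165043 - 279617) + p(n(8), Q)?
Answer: -34247039/303 ≈ -1.1303e+5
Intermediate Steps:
Q = -286/303 (Q = 286/(-303) = 286*(-1/303) = -286/303 ≈ -0.94389)
p(s, a) = 5 + (36 + a)*(36 + s) (p(s, a) = 5 + (s + 6*6)*(a + 6²) = 5 + (s + 36)*(a + 36) = 5 + (36 + s)*(36 + a) = 5 + (36 + a)*(36 + s))
(165043 - 279617) + p(n(8), Q) = (165043 - 279617) + (1301 + 36*(-286/303) + 36*8 - 286/303*8) = -114574 + (1301 - 3432/101 + 288 - 2288/303) = -114574 + 468883/303 = -34247039/303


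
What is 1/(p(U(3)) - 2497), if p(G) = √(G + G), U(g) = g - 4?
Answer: -2497/6235011 - I*√2/6235011 ≈ -0.00040048 - 2.2682e-7*I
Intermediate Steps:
U(g) = -4 + g
p(G) = √2*√G (p(G) = √(2*G) = √2*√G)
1/(p(U(3)) - 2497) = 1/(√2*√(-4 + 3) - 2497) = 1/(√2*√(-1) - 2497) = 1/(√2*I - 2497) = 1/(I*√2 - 2497) = 1/(-2497 + I*√2)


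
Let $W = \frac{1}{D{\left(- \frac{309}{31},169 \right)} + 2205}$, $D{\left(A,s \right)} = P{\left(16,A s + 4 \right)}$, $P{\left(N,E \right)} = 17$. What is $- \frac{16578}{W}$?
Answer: $-36836316$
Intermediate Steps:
$D{\left(A,s \right)} = 17$
$W = \frac{1}{2222}$ ($W = \frac{1}{17 + 2205} = \frac{1}{2222} \approx 0.00045004$)
$- \frac{16578}{W} = - 16578 \frac{1}{\frac{1}{2222}} = \left(-16578\right) 2222 = -36836316$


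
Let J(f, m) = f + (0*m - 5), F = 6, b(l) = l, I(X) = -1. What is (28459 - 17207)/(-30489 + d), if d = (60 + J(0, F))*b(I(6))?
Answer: -2813/7636 ≈ -0.36839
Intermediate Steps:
J(f, m) = -5 + f (J(f, m) = f + (0 - 5) = f - 5 = -5 + f)
d = -55 (d = (60 + (-5 + 0))*(-1) = (60 - 5)*(-1) = 55*(-1) = -55)
(28459 - 17207)/(-30489 + d) = (28459 - 17207)/(-30489 - 55) = 11252/(-30544) = 11252*(-1/30544) = -2813/7636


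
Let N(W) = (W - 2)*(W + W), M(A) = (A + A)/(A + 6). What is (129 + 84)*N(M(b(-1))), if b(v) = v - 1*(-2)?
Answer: -10224/49 ≈ -208.65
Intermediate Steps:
b(v) = 2 + v (b(v) = v + 2 = 2 + v)
M(A) = 2*A/(6 + A) (M(A) = (2*A)/(6 + A) = 2*A/(6 + A))
N(W) = 2*W*(-2 + W) (N(W) = (-2 + W)*(2*W) = 2*W*(-2 + W))
(129 + 84)*N(M(b(-1))) = (129 + 84)*(2*(2*(2 - 1)/(6 + (2 - 1)))*(-2 + 2*(2 - 1)/(6 + (2 - 1)))) = 213*(2*(2*1/(6 + 1))*(-2 + 2*1/(6 + 1))) = 213*(2*(2*1/7)*(-2 + 2*1/7)) = 213*(2*(2*1*(⅐))*(-2 + 2*1*(⅐))) = 213*(2*(2/7)*(-2 + 2/7)) = 213*(2*(2/7)*(-12/7)) = 213*(-48/49) = -10224/49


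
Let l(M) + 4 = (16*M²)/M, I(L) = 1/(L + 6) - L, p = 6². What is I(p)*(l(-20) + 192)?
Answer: 33242/7 ≈ 4748.9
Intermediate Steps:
p = 36
I(L) = 1/(6 + L) - L
l(M) = -4 + 16*M (l(M) = -4 + (16*M²)/M = -4 + 16*M)
I(p)*(l(-20) + 192) = ((1 - 1*36² - 6*36)/(6 + 36))*((-4 + 16*(-20)) + 192) = ((1 - 1*1296 - 216)/42)*((-4 - 320) + 192) = ((1 - 1296 - 216)/42)*(-324 + 192) = ((1/42)*(-1511))*(-132) = -1511/42*(-132) = 33242/7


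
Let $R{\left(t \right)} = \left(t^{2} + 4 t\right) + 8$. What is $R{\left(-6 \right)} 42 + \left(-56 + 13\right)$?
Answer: $797$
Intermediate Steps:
$R{\left(t \right)} = 8 + t^{2} + 4 t$
$R{\left(-6 \right)} 42 + \left(-56 + 13\right) = \left(8 + \left(-6\right)^{2} + 4 \left(-6\right)\right) 42 + \left(-56 + 13\right) = \left(8 + 36 - 24\right) 42 - 43 = 20 \cdot 42 - 43 = 840 - 43 = 797$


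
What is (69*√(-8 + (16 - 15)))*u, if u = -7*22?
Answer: -10626*I*√7 ≈ -28114.0*I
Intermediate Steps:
u = -154
(69*√(-8 + (16 - 15)))*u = (69*√(-8 + (16 - 15)))*(-154) = (69*√(-8 + 1))*(-154) = (69*√(-7))*(-154) = (69*(I*√7))*(-154) = (69*I*√7)*(-154) = -10626*I*√7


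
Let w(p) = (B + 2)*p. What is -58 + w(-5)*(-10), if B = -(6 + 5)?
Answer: -508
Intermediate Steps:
B = -11 (B = -1*11 = -11)
w(p) = -9*p (w(p) = (-11 + 2)*p = -9*p)
-58 + w(-5)*(-10) = -58 - 9*(-5)*(-10) = -58 + 45*(-10) = -58 - 450 = -508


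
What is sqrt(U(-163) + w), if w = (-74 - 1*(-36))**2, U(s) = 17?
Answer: sqrt(1461) ≈ 38.223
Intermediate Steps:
w = 1444 (w = (-74 + 36)**2 = (-38)**2 = 1444)
sqrt(U(-163) + w) = sqrt(17 + 1444) = sqrt(1461)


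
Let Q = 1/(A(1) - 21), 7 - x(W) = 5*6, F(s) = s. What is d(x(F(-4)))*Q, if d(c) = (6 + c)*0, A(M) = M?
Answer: 0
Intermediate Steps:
x(W) = -23 (x(W) = 7 - 5*6 = 7 - 1*30 = 7 - 30 = -23)
d(c) = 0
Q = -1/20 (Q = 1/(1 - 21) = 1/(-20) = -1/20 ≈ -0.050000)
d(x(F(-4)))*Q = 0*(-1/20) = 0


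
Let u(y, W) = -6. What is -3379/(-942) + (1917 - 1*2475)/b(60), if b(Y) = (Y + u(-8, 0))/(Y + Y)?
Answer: -1164701/942 ≈ -1236.4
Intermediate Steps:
b(Y) = (-6 + Y)/(2*Y) (b(Y) = (Y - 6)/(Y + Y) = (-6 + Y)/((2*Y)) = (-6 + Y)*(1/(2*Y)) = (-6 + Y)/(2*Y))
-3379/(-942) + (1917 - 1*2475)/b(60) = -3379/(-942) + (1917 - 1*2475)/(((½)*(-6 + 60)/60)) = -3379*(-1/942) + (1917 - 2475)/(((½)*(1/60)*54)) = 3379/942 - 558/9/20 = 3379/942 - 558*20/9 = 3379/942 - 1240 = -1164701/942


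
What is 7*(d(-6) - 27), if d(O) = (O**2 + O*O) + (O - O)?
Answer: 315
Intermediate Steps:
d(O) = 2*O**2 (d(O) = (O**2 + O**2) + 0 = 2*O**2 + 0 = 2*O**2)
7*(d(-6) - 27) = 7*(2*(-6)**2 - 27) = 7*(2*36 - 27) = 7*(72 - 27) = 7*45 = 315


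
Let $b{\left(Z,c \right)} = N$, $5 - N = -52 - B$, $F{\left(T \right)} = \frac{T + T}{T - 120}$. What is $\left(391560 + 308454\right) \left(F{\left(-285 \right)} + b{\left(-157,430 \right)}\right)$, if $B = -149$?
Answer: $- \frac{570744748}{9} \approx -6.3416 \cdot 10^{7}$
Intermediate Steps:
$F{\left(T \right)} = \frac{2 T}{-120 + T}$
$N = -92$ ($N = 5 - \left(-52 - -149\right) = 5 - \left(-52 + 149\right) = 5 - 97 = -92$)
$b{\left(Z,c \right)} = -92$
$\left(391560 + 308454\right) \left(F{\left(-285 \right)} + b{\left(-157,430 \right)}\right) = \left(391560 + 308454\right) \left(2 \left(-285\right) \frac{1}{-120 - 285} - 92\right) = 700014 \left(2 \left(-285\right) \frac{1}{-405} - 92\right) = 700014 \left(2 \left(-285\right) \left(- \frac{1}{405}\right) - 92\right) = 700014 \left(\frac{38}{27} - 92\right) = 700014 \left(- \frac{2446}{27}\right) = - \frac{570744748}{9}$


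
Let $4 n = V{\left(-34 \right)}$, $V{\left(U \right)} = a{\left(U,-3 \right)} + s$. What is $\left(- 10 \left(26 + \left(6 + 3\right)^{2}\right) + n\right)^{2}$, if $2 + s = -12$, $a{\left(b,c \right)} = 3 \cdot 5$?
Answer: $\frac{18309841}{16} \approx 1.1444 \cdot 10^{6}$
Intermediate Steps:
$a{\left(b,c \right)} = 15$
$s = -14$ ($s = -2 - 12 = -14$)
$V{\left(U \right)} = 1$ ($V{\left(U \right)} = 15 - 14 = 1$)
$n = \frac{1}{4}$ ($n = \frac{1}{4} \cdot 1 = \frac{1}{4} \approx 0.25$)
$\left(- 10 \left(26 + \left(6 + 3\right)^{2}\right) + n\right)^{2} = \left(- 10 \left(26 + \left(6 + 3\right)^{2}\right) + \frac{1}{4}\right)^{2} = \left(- 10 \left(26 + 9^{2}\right) + \frac{1}{4}\right)^{2} = \left(- 10 \left(26 + 81\right) + \frac{1}{4}\right)^{2} = \left(\left(-10\right) 107 + \frac{1}{4}\right)^{2} = \left(-1070 + \frac{1}{4}\right)^{2} = \left(- \frac{4279}{4}\right)^{2} = \frac{18309841}{16}$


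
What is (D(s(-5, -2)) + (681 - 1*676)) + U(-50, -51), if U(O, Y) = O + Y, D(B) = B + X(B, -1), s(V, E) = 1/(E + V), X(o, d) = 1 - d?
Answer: -659/7 ≈ -94.143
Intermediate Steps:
D(B) = 2 + B (D(B) = B + (1 - 1*(-1)) = B + (1 + 1) = B + 2 = 2 + B)
(D(s(-5, -2)) + (681 - 1*676)) + U(-50, -51) = ((2 + 1/(-2 - 5)) + (681 - 1*676)) + (-50 - 51) = ((2 + 1/(-7)) + (681 - 676)) - 101 = ((2 - 1/7) + 5) - 101 = (13/7 + 5) - 101 = 48/7 - 101 = -659/7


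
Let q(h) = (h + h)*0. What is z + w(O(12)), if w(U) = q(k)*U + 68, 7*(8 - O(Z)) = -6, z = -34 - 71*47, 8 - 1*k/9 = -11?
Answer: -3303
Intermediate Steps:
k = 171 (k = 72 - 9*(-11) = 72 + 99 = 171)
q(h) = 0 (q(h) = (2*h)*0 = 0)
z = -3371 (z = -34 - 3337 = -3371)
O(Z) = 62/7 (O(Z) = 8 - ⅐*(-6) = 8 + 6/7 = 62/7)
w(U) = 68 (w(U) = 0*U + 68 = 0 + 68 = 68)
z + w(O(12)) = -3371 + 68 = -3303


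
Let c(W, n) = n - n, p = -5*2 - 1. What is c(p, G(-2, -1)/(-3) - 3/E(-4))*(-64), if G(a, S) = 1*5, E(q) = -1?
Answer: 0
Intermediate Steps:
G(a, S) = 5
p = -11 (p = -10 - 1 = -11)
c(W, n) = 0
c(p, G(-2, -1)/(-3) - 3/E(-4))*(-64) = 0*(-64) = 0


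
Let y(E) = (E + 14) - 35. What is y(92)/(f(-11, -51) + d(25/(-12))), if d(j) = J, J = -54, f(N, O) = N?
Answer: -71/65 ≈ -1.0923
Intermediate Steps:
d(j) = -54
y(E) = -21 + E (y(E) = (14 + E) - 35 = -21 + E)
y(92)/(f(-11, -51) + d(25/(-12))) = (-21 + 92)/(-11 - 54) = 71/(-65) = 71*(-1/65) = -71/65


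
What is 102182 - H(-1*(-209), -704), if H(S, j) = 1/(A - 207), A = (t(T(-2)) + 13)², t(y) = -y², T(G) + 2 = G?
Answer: 20232037/198 ≈ 1.0218e+5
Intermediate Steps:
T(G) = -2 + G
A = 9 (A = (-(-2 - 2)² + 13)² = (-1*(-4)² + 13)² = (-1*16 + 13)² = (-16 + 13)² = (-3)² = 9)
H(S, j) = -1/198 (H(S, j) = 1/(9 - 207) = 1/(-198) = -1/198)
102182 - H(-1*(-209), -704) = 102182 - 1*(-1/198) = 102182 + 1/198 = 20232037/198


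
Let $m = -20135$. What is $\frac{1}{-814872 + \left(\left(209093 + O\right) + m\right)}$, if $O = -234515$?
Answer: $- \frac{1}{860429} \approx -1.1622 \cdot 10^{-6}$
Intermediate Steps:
$\frac{1}{-814872 + \left(\left(209093 + O\right) + m\right)} = \frac{1}{-814872 + \left(\left(209093 - 234515\right) - 20135\right)} = \frac{1}{-814872 - 45557} = \frac{1}{-860429} = - \frac{1}{860429}$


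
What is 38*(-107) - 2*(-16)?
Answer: -4034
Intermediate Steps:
38*(-107) - 2*(-16) = -4066 + 32 = -4034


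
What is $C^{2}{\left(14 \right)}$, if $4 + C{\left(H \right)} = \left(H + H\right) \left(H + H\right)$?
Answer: $608400$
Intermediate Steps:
$C{\left(H \right)} = -4 + 4 H^{2}$ ($C{\left(H \right)} = -4 + \left(H + H\right) \left(H + H\right) = -4 + 2 H 2 H = -4 + 4 H^{2}$)
$C^{2}{\left(14 \right)} = \left(-4 + 4 \cdot 14^{2}\right)^{2} = \left(-4 + 4 \cdot 196\right)^{2} = \left(-4 + 784\right)^{2} = 780^{2} = 608400$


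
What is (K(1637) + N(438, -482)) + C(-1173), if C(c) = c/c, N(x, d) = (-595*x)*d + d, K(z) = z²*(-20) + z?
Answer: 72019796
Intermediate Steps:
K(z) = z - 20*z² (K(z) = -20*z² + z = z - 20*z²)
N(x, d) = d - 595*d*x (N(x, d) = -595*d*x + d = d - 595*d*x)
C(c) = 1
(K(1637) + N(438, -482)) + C(-1173) = (1637*(1 - 20*1637) - 482*(1 - 595*438)) + 1 = (1637*(1 - 32740) - 482*(1 - 260610)) + 1 = (1637*(-32739) - 482*(-260609)) + 1 = (-53593743 + 125613538) + 1 = 72019795 + 1 = 72019796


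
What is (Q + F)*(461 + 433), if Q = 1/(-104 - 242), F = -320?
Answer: -49492287/173 ≈ -2.8608e+5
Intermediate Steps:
Q = -1/346 (Q = 1/(-346) = -1/346 ≈ -0.0028902)
(Q + F)*(461 + 433) = (-1/346 - 320)*(461 + 433) = -110721/346*894 = -49492287/173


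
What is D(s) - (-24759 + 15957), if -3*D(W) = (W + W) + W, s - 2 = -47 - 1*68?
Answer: 8915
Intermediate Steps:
s = -113 (s = 2 + (-47 - 1*68) = 2 + (-47 - 68) = 2 - 115 = -113)
D(W) = -W (D(W) = -((W + W) + W)/3 = -(2*W + W)/3 = -W)
D(s) - (-24759 + 15957) = -1*(-113) - (-24759 + 15957) = 113 - 1*(-8802) = 113 + 8802 = 8915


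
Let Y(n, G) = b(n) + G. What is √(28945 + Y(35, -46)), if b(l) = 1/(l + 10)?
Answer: 2*√1625570/15 ≈ 170.00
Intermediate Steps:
b(l) = 1/(10 + l)
Y(n, G) = G + 1/(10 + n) (Y(n, G) = 1/(10 + n) + G = G + 1/(10 + n))
√(28945 + Y(35, -46)) = √(28945 + (1 - 46*(10 + 35))/(10 + 35)) = √(28945 + (1 - 46*45)/45) = √(28945 + (1 - 2070)/45) = √(28945 + (1/45)*(-2069)) = √(28945 - 2069/45) = √(1300456/45) = 2*√1625570/15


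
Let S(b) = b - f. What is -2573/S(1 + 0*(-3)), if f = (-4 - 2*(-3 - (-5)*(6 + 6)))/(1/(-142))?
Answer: 2573/16755 ≈ 0.15357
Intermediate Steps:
f = 16756 (f = (-4 - 2*(-3 - (-5)*12))/(-1/142) = (-4 - 2*(-3 - 1*(-60)))*(-142) = (-4 - 2*(-3 + 60))*(-142) = (-4 - 2*57)*(-142) = (-4 - 114)*(-142) = -118*(-142) = 16756)
S(b) = -16756 + b (S(b) = b - 1*16756 = b - 16756 = -16756 + b)
-2573/S(1 + 0*(-3)) = -2573/(-16756 + (1 + 0*(-3))) = -2573/(-16756 + (1 + 0)) = -2573/(-16756 + 1) = -2573/(-16755) = -2573*(-1/16755) = 2573/16755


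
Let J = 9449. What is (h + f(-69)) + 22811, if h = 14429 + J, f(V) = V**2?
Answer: 51450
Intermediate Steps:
h = 23878 (h = 14429 + 9449 = 23878)
(h + f(-69)) + 22811 = (23878 + (-69)**2) + 22811 = (23878 + 4761) + 22811 = 28639 + 22811 = 51450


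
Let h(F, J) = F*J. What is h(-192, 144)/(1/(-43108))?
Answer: 1191849984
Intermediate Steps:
h(-192, 144)/(1/(-43108)) = (-192*144)/(1/(-43108)) = -27648/(-1/43108) = -27648*(-43108) = 1191849984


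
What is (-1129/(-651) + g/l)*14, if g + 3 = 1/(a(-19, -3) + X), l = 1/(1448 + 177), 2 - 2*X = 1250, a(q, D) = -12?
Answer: -224307259/3286 ≈ -68262.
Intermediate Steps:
X = -624 (X = 1 - ½*1250 = 1 - 625 = -624)
l = 1/1625 ≈ 0.00061538
g = -1909/636 (g = -3 + 1/(-12 - 624) = -3 + 1/(-636) = -3 - 1/636 = -1909/636 ≈ -3.0016)
(-1129/(-651) + g/l)*14 = (-1129/(-651) - 1909/(636*1/1625))*14 = (-1129*(-1/651) - 1909/636*1625)*14 = (1129/651 - 3102125/636)*14 = -224307259/46004*14 = -224307259/3286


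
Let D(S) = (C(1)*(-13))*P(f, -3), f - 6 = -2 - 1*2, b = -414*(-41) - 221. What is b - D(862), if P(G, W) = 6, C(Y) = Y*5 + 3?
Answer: 17377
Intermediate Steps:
b = 16753 (b = 16974 - 221 = 16753)
C(Y) = 3 + 5*Y (C(Y) = 5*Y + 3 = 3 + 5*Y)
f = 2 (f = 6 + (-2 - 1*2) = 6 + (-2 - 2) = 6 - 4 = 2)
D(S) = -624 (D(S) = ((3 + 5*1)*(-13))*6 = ((3 + 5)*(-13))*6 = (8*(-13))*6 = -104*6 = -624)
b - D(862) = 16753 - 1*(-624) = 16753 + 624 = 17377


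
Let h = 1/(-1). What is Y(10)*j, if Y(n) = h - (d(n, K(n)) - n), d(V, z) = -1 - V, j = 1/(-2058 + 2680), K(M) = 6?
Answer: 10/311 ≈ 0.032154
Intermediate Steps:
j = 1/622 ≈ 0.0016077
h = -1
Y(n) = 2*n (Y(n) = -1 - ((-1 - n) - n) = -1 - (-1 - 2*n) = -1 + (1 + 2*n) = 2*n)
Y(10)*j = (2*10)*(1/622) = 20*(1/622) = 10/311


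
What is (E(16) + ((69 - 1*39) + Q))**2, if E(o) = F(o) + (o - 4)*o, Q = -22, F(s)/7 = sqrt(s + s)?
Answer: 41568 + 11200*sqrt(2) ≈ 57407.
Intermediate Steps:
F(s) = 7*sqrt(2)*sqrt(s) (F(s) = 7*sqrt(s + s) = 7*sqrt(2*s) = 7*(sqrt(2)*sqrt(s)) = 7*sqrt(2)*sqrt(s))
E(o) = o*(-4 + o) + 7*sqrt(2)*sqrt(o) (E(o) = 7*sqrt(2)*sqrt(o) + (o - 4)*o = 7*sqrt(2)*sqrt(o) + (-4 + o)*o = 7*sqrt(2)*sqrt(o) + o*(-4 + o) = o*(-4 + o) + 7*sqrt(2)*sqrt(o))
(E(16) + ((69 - 1*39) + Q))**2 = ((16**2 - 4*16 + 7*sqrt(2)*sqrt(16)) + ((69 - 1*39) - 22))**2 = ((256 - 64 + 7*sqrt(2)*4) + ((69 - 39) - 22))**2 = ((256 - 64 + 28*sqrt(2)) + (30 - 22))**2 = ((192 + 28*sqrt(2)) + 8)**2 = (200 + 28*sqrt(2))**2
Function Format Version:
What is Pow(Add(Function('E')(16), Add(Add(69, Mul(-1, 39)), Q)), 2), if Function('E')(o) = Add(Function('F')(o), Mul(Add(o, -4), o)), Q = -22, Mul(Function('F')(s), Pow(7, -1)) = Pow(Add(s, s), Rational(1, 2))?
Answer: Add(41568, Mul(11200, Pow(2, Rational(1, 2)))) ≈ 57407.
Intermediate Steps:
Function('F')(s) = Mul(7, Pow(2, Rational(1, 2)), Pow(s, Rational(1, 2))) (Function('F')(s) = Mul(7, Pow(Add(s, s), Rational(1, 2))) = Mul(7, Pow(Mul(2, s), Rational(1, 2))) = Mul(7, Mul(Pow(2, Rational(1, 2)), Pow(s, Rational(1, 2)))) = Mul(7, Pow(2, Rational(1, 2)), Pow(s, Rational(1, 2))))
Function('E')(o) = Add(Mul(o, Add(-4, o)), Mul(7, Pow(2, Rational(1, 2)), Pow(o, Rational(1, 2)))) (Function('E')(o) = Add(Mul(7, Pow(2, Rational(1, 2)), Pow(o, Rational(1, 2))), Mul(Add(o, -4), o)) = Add(Mul(7, Pow(2, Rational(1, 2)), Pow(o, Rational(1, 2))), Mul(Add(-4, o), o)) = Add(Mul(7, Pow(2, Rational(1, 2)), Pow(o, Rational(1, 2))), Mul(o, Add(-4, o))) = Add(Mul(o, Add(-4, o)), Mul(7, Pow(2, Rational(1, 2)), Pow(o, Rational(1, 2)))))
Pow(Add(Function('E')(16), Add(Add(69, Mul(-1, 39)), Q)), 2) = Pow(Add(Add(Pow(16, 2), Mul(-4, 16), Mul(7, Pow(2, Rational(1, 2)), Pow(16, Rational(1, 2)))), Add(Add(69, Mul(-1, 39)), -22)), 2) = Pow(Add(Add(256, -64, Mul(7, Pow(2, Rational(1, 2)), 4)), Add(Add(69, -39), -22)), 2) = Pow(Add(Add(256, -64, Mul(28, Pow(2, Rational(1, 2)))), Add(30, -22)), 2) = Pow(Add(Add(192, Mul(28, Pow(2, Rational(1, 2)))), 8), 2) = Pow(Add(200, Mul(28, Pow(2, Rational(1, 2)))), 2)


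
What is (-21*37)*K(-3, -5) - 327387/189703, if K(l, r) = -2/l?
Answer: -98593541/189703 ≈ -519.73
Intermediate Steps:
(-21*37)*K(-3, -5) - 327387/189703 = (-21*37)*(-2/(-3)) - 327387/189703 = -(-1554)*(-1)/3 - 327387/189703 = -777*2/3 - 1*327387/189703 = -518 - 327387/189703 = -98593541/189703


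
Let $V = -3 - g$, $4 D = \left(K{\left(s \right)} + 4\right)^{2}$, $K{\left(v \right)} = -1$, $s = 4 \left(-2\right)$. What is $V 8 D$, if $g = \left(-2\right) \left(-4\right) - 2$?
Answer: $-162$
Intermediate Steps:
$s = -8$
$g = 6$ ($g = 8 - 2 = 6$)
$D = \frac{9}{4}$ ($D = \frac{\left(-1 + 4\right)^{2}}{4} = \frac{3^{2}}{4} = \frac{1}{4} \cdot 9 = \frac{9}{4} \approx 2.25$)
$V = -9$ ($V = -3 - 6 = -9$)
$V 8 D = \left(-9\right) 8 \cdot \frac{9}{4} = \left(-72\right) \frac{9}{4} = -162$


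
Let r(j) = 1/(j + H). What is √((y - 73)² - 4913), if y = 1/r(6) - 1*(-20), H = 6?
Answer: 4*I*√202 ≈ 56.851*I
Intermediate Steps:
r(j) = 1/(6 + j) (r(j) = 1/(j + 6) = 1/(6 + j))
y = 32 (y = 1/(1/(6 + 6)) - 1*(-20) = 1/(1/12) + 20 = 12 + 20 = 32)
√((y - 73)² - 4913) = √((32 - 73)² - 4913) = √((-41)² - 4913) = √(1681 - 4913) = √(-3232) = 4*I*√202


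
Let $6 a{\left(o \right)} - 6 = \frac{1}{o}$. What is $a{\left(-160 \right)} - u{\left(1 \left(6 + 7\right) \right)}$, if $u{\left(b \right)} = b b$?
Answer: $- \frac{161281}{960} \approx -168.0$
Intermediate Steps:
$a{\left(o \right)} = 1 + \frac{1}{6 o}$
$u{\left(b \right)} = b^{2}$
$a{\left(-160 \right)} - u{\left(1 \left(6 + 7\right) \right)} = \frac{\frac{1}{6} - 160}{-160} - \left(1 \left(6 + 7\right)\right)^{2} = \left(- \frac{1}{160}\right) \left(- \frac{959}{6}\right) - \left(1 \cdot 13\right)^{2} = \frac{959}{960} - 13^{2} = \frac{959}{960} - 169 = - \frac{161281}{960}$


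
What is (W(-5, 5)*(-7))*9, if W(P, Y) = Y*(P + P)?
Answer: 3150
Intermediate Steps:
W(P, Y) = 2*P*Y (W(P, Y) = Y*(2*P) = 2*P*Y)
(W(-5, 5)*(-7))*9 = ((2*(-5)*5)*(-7))*9 = -50*(-7)*9 = 350*9 = 3150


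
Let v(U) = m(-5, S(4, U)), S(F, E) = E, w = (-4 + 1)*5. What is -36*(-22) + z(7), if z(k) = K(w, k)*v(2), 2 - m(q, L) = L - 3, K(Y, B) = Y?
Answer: 747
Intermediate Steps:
w = -15 (w = -3*5 = -15)
m(q, L) = 5 - L (m(q, L) = 2 - (L - 3) = 2 - (-3 + L) = 2 + (3 - L) = 5 - L)
v(U) = 5 - U
z(k) = -45 (z(k) = -15*(5 - 1*2) = -15*(5 - 2) = -15*3 = -45)
-36*(-22) + z(7) = -36*(-22) - 45 = 792 - 45 = 747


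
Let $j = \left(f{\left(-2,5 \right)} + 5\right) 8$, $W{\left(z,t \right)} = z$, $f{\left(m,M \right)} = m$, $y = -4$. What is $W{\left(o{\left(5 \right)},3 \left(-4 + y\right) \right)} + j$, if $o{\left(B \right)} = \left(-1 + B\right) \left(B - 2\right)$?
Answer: $36$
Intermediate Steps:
$o{\left(B \right)} = \left(-1 + B\right) \left(-2 + B\right)$
$j = 24$ ($j = \left(-2 + 5\right) 8 = 3 \cdot 8 = 24$)
$W{\left(o{\left(5 \right)},3 \left(-4 + y\right) \right)} + j = \left(2 + 5^{2} - 15\right) + 24 = \left(2 + 25 - 15\right) + 24 = 12 + 24 = 36$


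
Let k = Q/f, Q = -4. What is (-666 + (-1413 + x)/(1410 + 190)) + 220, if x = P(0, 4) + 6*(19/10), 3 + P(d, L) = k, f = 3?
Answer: -10725089/24000 ≈ -446.88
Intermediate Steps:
k = -4/3 ≈ -1.3333
P(d, L) = -13/3 (P(d, L) = -3 - 4/3 = -13/3)
x = 106/15 (x = -13/3 + 6*(19/10) = -13/3 + 57/5 = 106/15 ≈ 7.0667)
(-666 + (-1413 + x)/(1410 + 190)) + 220 = (-666 + (-1413 + 106/15)/(1410 + 190)) + 220 = (-666 - 21089/15/1600) + 220 = (-666 - 21089/15*1/1600) + 220 = (-666 - 21089/24000) + 220 = -16005089/24000 + 220 = -10725089/24000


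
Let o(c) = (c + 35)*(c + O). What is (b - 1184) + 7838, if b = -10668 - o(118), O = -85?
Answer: -9063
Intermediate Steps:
o(c) = (-85 + c)*(35 + c) (o(c) = (c + 35)*(c - 85) = (35 + c)*(-85 + c) = (-85 + c)*(35 + c))
b = -15717 (b = -10668 - (-2975 + 118² - 50*118) = -10668 - (-2975 + 13924 - 5900) = -10668 - 1*5049 = -10668 - 5049 = -15717)
(b - 1184) + 7838 = (-15717 - 1184) + 7838 = -16901 + 7838 = -9063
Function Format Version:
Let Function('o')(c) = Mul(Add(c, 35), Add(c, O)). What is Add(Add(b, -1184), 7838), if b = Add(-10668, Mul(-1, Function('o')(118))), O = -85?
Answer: -9063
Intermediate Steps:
Function('o')(c) = Mul(Add(-85, c), Add(35, c)) (Function('o')(c) = Mul(Add(c, 35), Add(c, -85)) = Mul(Add(35, c), Add(-85, c)) = Mul(Add(-85, c), Add(35, c)))
b = -15717 (b = Add(-10668, Mul(-1, Add(-2975, Pow(118, 2), Mul(-50, 118)))) = Add(-10668, Mul(-1, Add(-2975, 13924, -5900))) = Add(-10668, Mul(-1, 5049)) = Add(-10668, -5049) = -15717)
Add(Add(b, -1184), 7838) = Add(Add(-15717, -1184), 7838) = Add(-16901, 7838) = -9063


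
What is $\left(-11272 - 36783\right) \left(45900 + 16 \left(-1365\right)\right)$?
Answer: $-1156203300$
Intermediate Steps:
$\left(-11272 - 36783\right) \left(45900 + 16 \left(-1365\right)\right) = - 48055 \left(45900 - 21840\right) = \left(-48055\right) 24060 = -1156203300$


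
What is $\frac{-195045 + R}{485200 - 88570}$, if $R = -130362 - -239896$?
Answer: $- \frac{85511}{396630} \approx -0.21559$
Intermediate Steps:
$R = 109534$ ($R = -130362 + 239896 = 109534$)
$\frac{-195045 + R}{485200 - 88570} = \frac{-195045 + 109534}{485200 - 88570} = - \frac{85511}{396630}$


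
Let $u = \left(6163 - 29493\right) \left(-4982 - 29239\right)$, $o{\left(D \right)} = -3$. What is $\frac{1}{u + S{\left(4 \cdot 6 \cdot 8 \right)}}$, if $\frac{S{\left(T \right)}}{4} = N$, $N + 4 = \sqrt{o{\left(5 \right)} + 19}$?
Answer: $\frac{1}{798375930} \approx 1.2525 \cdot 10^{-9}$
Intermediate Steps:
$u = 798375930$ ($u = \left(-23330\right) \left(-34221\right) = 798375930$)
$N = 0$ ($N = -4 + \sqrt{-3 + 19} = -4 + \sqrt{16} = -4 + 4 = 0$)
$S{\left(T \right)} = 0$ ($S{\left(T \right)} = 4 \cdot 0 = 0$)
$\frac{1}{u + S{\left(4 \cdot 6 \cdot 8 \right)}} = \frac{1}{798375930 + 0} = \frac{1}{798375930}$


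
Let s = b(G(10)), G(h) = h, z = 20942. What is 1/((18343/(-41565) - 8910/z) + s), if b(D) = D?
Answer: 25601595/233825266 ≈ 0.10949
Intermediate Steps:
s = 10
1/((18343/(-41565) - 8910/z) + s) = 1/((18343/(-41565) - 8910/20942) + 10) = 1/((18343*(-1/41565) - 8910*1/20942) + 10) = 1/((-1079/2445 - 4455/10471) + 10) = 1/(-22190684/25601595 + 10) = 1/(233825266/25601595) = 25601595/233825266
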